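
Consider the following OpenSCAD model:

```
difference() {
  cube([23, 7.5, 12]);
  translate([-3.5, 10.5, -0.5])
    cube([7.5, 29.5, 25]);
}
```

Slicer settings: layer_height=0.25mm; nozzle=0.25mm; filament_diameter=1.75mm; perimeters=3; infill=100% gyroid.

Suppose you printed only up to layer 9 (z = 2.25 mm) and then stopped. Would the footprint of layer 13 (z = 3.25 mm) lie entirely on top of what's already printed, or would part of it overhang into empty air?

entirely on top

Compare the two slices. At z = 2.25: the cube is present — its section is the full 23×7.5 rectangle (area 172.50 mm²); the 7.5×29.5 cube at (-3.5, 10.5) contributes its full rectangle (area 221.25 mm²); After the difference (first − rest): starting from the 23×7.5 cube (172.50 mm²), the 7.5×29.5 cube at (-3.5, 10.5) misses the remaining region (no effect) — area = 172.50 mm². At z = 3.25: the cube (footprint 23×7.5) is included at this height (area 172.50 mm²); the cube at (-3.5, 10.5) is present — its section is the full 7.5×29.5 rectangle (area 221.25 mm²); Subtracting the remaining from the first: starting from the 23×7.5 cube (172.50 mm²), the 7.5×29.5 cube at (-3.5, 10.5) misses the remaining region (no effect) — area = 172.50 mm². Checking containment: the cross-section at z = 3.25 is a subset of the cross-section at z = 2.25.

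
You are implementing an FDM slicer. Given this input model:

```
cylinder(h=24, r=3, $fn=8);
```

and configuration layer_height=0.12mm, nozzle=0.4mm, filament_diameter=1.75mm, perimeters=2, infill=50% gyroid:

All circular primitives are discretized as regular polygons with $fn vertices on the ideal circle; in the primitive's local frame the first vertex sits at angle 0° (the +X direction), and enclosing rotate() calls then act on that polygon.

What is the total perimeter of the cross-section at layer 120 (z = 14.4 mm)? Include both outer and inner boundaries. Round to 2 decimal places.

At z = 14.4 mm: the cylinder: section is a regular 8-gon, circumradius r=3 (perimeter = 2·8·3.000·sin(180°/8) = 18.37 mm). Overall, the cross-section is a single solid region. Total boundary length (outer) = 18.37 mm.

18.37 mm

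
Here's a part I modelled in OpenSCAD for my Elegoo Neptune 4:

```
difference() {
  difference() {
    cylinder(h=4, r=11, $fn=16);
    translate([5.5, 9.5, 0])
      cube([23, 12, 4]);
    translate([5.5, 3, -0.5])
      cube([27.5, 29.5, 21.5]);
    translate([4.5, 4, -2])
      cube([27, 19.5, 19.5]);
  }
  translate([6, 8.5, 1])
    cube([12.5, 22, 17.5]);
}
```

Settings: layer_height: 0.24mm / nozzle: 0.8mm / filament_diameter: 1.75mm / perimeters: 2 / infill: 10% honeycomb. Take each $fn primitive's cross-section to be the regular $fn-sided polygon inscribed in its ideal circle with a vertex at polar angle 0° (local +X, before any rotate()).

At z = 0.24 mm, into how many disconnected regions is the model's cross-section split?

At z = 0.24 mm: the cylinder: section is a regular 16-gon, circumradius r=11; the 23×12 cube at (5.5, 9.5) contributes its full rectangle; the cube at (5.5, 3) (footprint 27.5×29.5) is included at this height; the cube at (4.5, 4) (footprint 27×19.5) is included at this height; After the difference (first − rest): starting from the r=11 cylinder, the 23×12 cube at (5.5, 9.5) misses the remaining region (no effect); the 27.5×29.5 cube at (5.5, 3) partially overlaps it — only the 19.90 mm² overlap (of its 811.25 mm²) is removed, clipping the outline; the 27×19.5 cube at (4.5, 4) partially overlaps it — only the 5.63 mm² overlap (of its 526.50 mm²) is removed, clipping the outline — 1 connected region; the cube at (6, 8.5) is not intersected at this z (z outside [1, 18.5]); Subtracting the remaining from the first: none of the subtracted shapes is present at this height, so that combined region is unchanged — 1 connected region. The result has 1 disconnected region.

1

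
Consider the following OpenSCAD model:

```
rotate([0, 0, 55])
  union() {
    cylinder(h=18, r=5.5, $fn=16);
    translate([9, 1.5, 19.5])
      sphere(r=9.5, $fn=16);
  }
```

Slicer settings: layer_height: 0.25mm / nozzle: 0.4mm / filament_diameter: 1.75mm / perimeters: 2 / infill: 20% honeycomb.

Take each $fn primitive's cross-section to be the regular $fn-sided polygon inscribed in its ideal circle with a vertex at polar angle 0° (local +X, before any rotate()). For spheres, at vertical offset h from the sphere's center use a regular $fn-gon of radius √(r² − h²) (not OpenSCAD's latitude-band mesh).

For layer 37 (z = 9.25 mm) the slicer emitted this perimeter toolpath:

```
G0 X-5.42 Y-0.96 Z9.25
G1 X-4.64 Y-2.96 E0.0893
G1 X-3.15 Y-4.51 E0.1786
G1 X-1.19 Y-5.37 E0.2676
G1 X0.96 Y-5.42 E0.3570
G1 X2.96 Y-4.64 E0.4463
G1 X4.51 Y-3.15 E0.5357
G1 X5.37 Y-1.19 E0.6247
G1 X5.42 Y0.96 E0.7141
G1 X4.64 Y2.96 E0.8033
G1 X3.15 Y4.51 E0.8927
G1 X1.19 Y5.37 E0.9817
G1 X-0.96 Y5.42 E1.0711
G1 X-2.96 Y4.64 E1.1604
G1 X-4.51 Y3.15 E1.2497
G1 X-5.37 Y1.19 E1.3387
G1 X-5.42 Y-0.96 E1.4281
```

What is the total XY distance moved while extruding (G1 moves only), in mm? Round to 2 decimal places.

34.35 mm

Sum the Euclidean lengths of each G1 segment: total = 34.35 mm.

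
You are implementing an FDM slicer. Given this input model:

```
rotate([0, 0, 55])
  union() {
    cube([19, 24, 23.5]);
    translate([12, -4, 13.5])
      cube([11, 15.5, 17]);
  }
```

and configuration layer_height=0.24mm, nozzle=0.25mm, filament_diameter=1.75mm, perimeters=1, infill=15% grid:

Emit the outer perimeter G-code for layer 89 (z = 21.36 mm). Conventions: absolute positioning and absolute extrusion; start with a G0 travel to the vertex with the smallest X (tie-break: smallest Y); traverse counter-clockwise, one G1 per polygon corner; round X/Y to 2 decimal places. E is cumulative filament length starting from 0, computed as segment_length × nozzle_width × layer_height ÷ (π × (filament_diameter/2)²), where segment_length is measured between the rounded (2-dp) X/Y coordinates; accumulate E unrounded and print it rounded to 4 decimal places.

At z = 21.36 mm: the 19×24 cube contributes its full rectangle; the cube at (12, -4) is present — its section is the full 11×15.5 rectangle; Merging all regions: the regions partially overlap (shared area 80.50 mm²), so overlapping operands fuse into one piece — 1 connected region; (whole slice rotated 55° about Z — lengths, areas and connectivity unchanged). The outline is a single polygon with 8 vertices. Extrusion per mm of travel: 0.25 × 0.24 / (π × 0.875²) = 0.024945. Accumulating E over each segment gives final E = 2.5445.

G0 X-19.66 Y13.77 Z21.36
G1 X0.00 Y0.00 E0.5987
G1 X6.88 Y9.83 E0.8981
G1 X10.16 Y7.54 E0.9978
G1 X16.47 Y16.55 E1.2722
G1 X3.77 Y25.44 E1.6589
G1 X1.48 Y22.16 E1.7587
G1 X-8.76 Y29.33 E2.0706
G1 X-19.66 Y13.77 E2.5445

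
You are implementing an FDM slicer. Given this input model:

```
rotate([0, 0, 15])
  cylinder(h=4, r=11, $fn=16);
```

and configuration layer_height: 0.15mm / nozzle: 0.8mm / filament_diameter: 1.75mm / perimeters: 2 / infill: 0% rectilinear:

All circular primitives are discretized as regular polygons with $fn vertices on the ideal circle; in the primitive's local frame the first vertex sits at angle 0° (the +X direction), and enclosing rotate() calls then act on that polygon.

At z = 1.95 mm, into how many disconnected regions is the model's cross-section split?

At z = 1.95 mm: the cylinder: section is a regular 16-gon, circumradius r=11; (whole slice rotated 15° about Z — lengths, areas and connectivity unchanged). The result has 1 disconnected region.

1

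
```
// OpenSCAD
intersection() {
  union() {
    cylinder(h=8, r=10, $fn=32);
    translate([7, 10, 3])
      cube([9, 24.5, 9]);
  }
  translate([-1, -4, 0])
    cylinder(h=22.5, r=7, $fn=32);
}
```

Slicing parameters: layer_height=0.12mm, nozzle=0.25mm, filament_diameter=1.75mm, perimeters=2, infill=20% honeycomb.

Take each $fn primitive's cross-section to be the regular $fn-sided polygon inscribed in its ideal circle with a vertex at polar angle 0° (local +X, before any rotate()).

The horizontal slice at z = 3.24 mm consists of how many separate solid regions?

At z = 3.24 mm: the cylinder: section is a regular 32-gon, circumradius r=10; the cube at (7, 10) (footprint 9×24.5) is included at this height; Merging all regions: the 2 present regions are separate (no shared area or edge), so areas and boundary lengths simply add and each stays a separate island — 2 connected regions; the cylinder at (-1, -4): section is a regular 32-gon, circumradius r=7; Keeping only the common overlap: the r=7 cylinder at (-1, -4) partially overlaps the result so far; clipping to the common part keeps 143.55 mm² — 1 connected region. The result has 1 disconnected region.

1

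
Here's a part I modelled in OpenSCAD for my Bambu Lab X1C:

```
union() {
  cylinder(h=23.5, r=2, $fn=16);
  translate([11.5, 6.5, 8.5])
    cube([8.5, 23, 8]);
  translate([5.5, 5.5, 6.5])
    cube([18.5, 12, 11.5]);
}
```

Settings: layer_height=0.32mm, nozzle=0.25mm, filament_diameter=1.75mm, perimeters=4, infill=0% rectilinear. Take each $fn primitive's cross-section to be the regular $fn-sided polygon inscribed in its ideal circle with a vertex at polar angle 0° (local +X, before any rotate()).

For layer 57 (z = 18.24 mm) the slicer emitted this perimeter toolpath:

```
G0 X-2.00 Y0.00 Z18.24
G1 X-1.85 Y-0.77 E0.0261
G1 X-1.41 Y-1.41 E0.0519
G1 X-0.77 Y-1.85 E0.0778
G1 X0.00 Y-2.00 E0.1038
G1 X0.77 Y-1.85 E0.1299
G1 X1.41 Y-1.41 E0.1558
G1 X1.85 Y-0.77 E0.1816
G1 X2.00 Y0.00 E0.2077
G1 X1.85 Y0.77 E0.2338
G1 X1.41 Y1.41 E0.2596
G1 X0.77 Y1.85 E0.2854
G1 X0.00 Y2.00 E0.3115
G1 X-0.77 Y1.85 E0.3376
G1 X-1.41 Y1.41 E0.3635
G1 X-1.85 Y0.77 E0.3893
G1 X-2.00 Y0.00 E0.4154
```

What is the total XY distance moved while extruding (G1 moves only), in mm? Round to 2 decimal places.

Sum the Euclidean lengths of each G1 segment: total = 12.49 mm.

12.49 mm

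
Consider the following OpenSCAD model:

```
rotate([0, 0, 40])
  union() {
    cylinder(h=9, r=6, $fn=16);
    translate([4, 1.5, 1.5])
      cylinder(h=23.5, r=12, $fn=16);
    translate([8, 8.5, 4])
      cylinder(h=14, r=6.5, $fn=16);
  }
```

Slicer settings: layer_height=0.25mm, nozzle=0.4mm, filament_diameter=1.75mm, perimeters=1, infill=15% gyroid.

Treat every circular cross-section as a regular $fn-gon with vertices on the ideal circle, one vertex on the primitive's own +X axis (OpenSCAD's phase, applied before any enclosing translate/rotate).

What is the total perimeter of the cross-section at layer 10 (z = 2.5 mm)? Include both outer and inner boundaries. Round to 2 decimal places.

At z = 2.5 mm: the r=6 cylinder gives a regular 16-gon of circumradius 6 (constant along its height) (perimeter = 2·16·6.000·sin(180°/16) = 37.46 mm); the cylinder at (4, 1.5): section is a regular 16-gon, circumradius r=12 (perimeter = 2·16·12.000·sin(180°/16) = 74.91 mm); the cylinder at (8, 8.5) does not reach this height (z outside [4, 18]); Taking the union: the r=6 cylinder lies entirely inside the r=12 cylinder at (4, 1.5), so the union is just the r=12 cylinder at (4, 1.5) — boundary = 74.91 mm; (rotated 40° about Z; rotation is an isometry so areas/perimeters/island counts are preserved). Overall, the cross-section is a single solid region. Total boundary length (outer) = 74.91 mm.

74.91 mm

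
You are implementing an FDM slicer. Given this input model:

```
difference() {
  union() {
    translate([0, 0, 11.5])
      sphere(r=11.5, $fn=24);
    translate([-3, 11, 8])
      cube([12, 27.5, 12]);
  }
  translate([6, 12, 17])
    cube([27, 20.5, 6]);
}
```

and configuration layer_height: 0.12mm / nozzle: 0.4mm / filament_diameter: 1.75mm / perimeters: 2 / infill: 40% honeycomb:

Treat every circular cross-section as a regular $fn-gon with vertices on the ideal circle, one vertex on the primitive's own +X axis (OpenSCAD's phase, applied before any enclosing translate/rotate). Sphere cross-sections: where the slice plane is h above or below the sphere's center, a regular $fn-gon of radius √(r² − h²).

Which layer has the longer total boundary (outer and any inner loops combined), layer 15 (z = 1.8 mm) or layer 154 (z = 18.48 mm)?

Layer 15 (z = 1.8): the r=11.5 sphere slices to a regular 24-gon of circumradius 6.177 (√(r²−h²) with h=9.7 from center) (perimeter = 2·24·6.177·sin(180°/24) = 38.70 mm); the cube at (-3, 11) does not reach this height (z outside [8, 20]); Taking the union: only the r=11.5 sphere is present, so the union is just that shape — boundary = 38.70 mm; the cube at (6, 12) is absent (z outside [17, 23]); Taking the first minus the rest: none of the subtracted shapes is present at this height, so the result so far is unchanged — boundary = 38.70 mm. So its perimeter = 38.70 mm. Layer 154 (z = 18.48): the r=11.5 sphere contributes a regular 24-gon of circumradius √(11.5²−6.98²) = 9.139 (perimeter = 2·24·9.139·sin(180°/24) = 57.26 mm); the cube at (-3, 11) is present — its section is the full 12×27.5 rectangle (perimeter 79.00 mm); Merging all regions: the 2 present regions are separate (no shared area or edge), so areas and boundary lengths simply add and each stays a separate island — boundary = 136.26 mm; the cube at (6, 12) is present — its section is the full 27×20.5 rectangle (perimeter 95.00 mm); Subtracting the remaining from the first: starting from that combined region, the 27×20.5 cube at (6, 12) partially overlaps it — only the 61.50 mm² overlap (of its 553.50 mm²) is removed, clipping the outline — boundary = 142.26 mm. So its perimeter = 142.26 mm. Layer 154 is larger (142.26 vs 38.70 mm).

layer 154 (z = 18.48 mm)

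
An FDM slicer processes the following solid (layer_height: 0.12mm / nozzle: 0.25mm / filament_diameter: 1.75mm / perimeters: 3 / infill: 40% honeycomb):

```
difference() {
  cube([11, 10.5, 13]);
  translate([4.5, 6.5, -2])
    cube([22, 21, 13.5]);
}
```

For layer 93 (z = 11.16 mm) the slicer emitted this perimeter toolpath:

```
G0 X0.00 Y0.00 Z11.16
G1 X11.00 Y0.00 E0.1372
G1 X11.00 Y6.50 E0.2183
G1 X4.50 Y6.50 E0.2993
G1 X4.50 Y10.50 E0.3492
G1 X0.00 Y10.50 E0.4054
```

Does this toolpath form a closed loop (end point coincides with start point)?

Start point (G0): (0.00, 0.00). End point (last G1): the path does not return to the start — open.

no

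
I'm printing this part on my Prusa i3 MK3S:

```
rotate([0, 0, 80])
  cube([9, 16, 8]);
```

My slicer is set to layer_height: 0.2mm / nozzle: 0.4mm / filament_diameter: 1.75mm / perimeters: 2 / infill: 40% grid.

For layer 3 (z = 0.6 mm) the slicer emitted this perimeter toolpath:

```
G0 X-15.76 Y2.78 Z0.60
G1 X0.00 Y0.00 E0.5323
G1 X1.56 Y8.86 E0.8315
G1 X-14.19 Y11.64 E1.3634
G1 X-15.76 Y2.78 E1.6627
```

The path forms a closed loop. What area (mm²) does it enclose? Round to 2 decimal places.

Apply the shoelace formula to the sequence of (X, Y) vertices; enclosed area = 143.94 mm².

143.94 mm²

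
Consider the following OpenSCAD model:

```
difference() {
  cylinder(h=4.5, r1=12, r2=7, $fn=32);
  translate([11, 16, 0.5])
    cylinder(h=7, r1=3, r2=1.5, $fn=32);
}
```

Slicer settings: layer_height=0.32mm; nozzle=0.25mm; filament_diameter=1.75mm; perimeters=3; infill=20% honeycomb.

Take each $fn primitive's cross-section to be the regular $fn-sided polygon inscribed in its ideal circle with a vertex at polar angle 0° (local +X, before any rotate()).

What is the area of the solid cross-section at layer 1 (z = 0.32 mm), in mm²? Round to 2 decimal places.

423.25 mm²

At z = 0.32 mm: the cone contributes a regular 32-gon of circumradius 11.644 (interpolated between r1=12 and r2=7 at t=0.071) (area = (32/2)·11.644²·sin(360°/32) = 423.25 mm²); the cone at (11, 16) does not reach this height (z outside [0.5, 7.5]); After the difference (first − rest): none of the subtracted shapes is present at this height, so the cone is unchanged — area = 423.25 mm². Overall, the cross-section is a single solid region. Net area = 423.25 mm².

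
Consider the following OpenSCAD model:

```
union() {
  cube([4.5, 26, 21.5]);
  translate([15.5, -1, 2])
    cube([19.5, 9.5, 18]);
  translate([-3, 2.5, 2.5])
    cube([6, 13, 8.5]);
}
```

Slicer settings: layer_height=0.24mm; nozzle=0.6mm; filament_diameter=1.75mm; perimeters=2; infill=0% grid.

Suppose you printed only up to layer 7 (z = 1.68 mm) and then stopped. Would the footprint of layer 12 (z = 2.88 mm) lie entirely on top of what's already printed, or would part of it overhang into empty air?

part overhangs

Compare the two slices. At z = 1.68: the cube (footprint 4.5×26) is included at this height (area 117.00 mm²); the cube at (15.5, -1) is absent (z outside [2, 20]); the cube at (-3, 2.5) does not reach this height (z outside [2.5, 11]); Combining (union): only the 4.5×26 cube is present, so the union is just that shape — area = 117.00 mm². At z = 2.88: the cube is present — its section is the full 4.5×26 rectangle (area 117.00 mm²); the cube at (15.5, -1) (footprint 19.5×9.5) is included at this height (area 185.25 mm²); the cube at (-3, 2.5) is present — its section is the full 6×13 rectangle (area 78.00 mm²); Combining (union): the regions partially overlap — summed areas 380.25 mm² minus the doubly-counted overlap 39.00 mm² gives 341.25 mm² — area = 341.25 mm². Checking containment: at z = 2.88 the cross-section extends beyond the z = 1.68 cross-section by about 224.25 mm².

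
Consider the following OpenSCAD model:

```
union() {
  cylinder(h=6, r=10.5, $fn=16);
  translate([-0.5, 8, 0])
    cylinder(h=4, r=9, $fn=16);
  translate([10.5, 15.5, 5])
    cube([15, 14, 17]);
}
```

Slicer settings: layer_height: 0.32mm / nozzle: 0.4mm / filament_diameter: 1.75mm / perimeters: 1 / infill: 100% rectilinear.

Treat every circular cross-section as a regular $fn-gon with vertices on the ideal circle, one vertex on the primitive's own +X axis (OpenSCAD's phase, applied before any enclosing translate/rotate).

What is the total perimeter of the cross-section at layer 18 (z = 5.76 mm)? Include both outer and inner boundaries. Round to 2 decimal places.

At z = 5.76 mm: the r=10.5 cylinder contributes a regular 16-gon of circumradius 10.5 (perimeter = 2·16·10.500·sin(180°/16) = 65.55 mm); the cylinder at (-0.5, 8) does not reach this height (z outside [0, 4]); the cube at (10.5, 15.5) (footprint 15×14) is included at this height (perimeter 58.00 mm); Merging all regions: the 2 present regions are separate (no shared area or edge), so areas and boundary lengths simply add and each stays a separate island — boundary = 123.55 mm. Overall, the cross-section has 2 separate islands. Total boundary length (outer) = 123.55 mm.

123.55 mm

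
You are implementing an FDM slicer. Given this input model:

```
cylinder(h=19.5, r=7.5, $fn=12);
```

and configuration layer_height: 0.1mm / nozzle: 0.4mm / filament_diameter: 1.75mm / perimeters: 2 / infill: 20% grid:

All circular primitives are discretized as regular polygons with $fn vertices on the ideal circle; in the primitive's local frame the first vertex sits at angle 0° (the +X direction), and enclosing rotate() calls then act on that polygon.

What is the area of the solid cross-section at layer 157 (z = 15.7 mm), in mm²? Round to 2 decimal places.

At z = 15.7 mm: the r=7.5 cylinder gives a regular 12-gon of circumradius 7.5 (constant along its height) (area = (12/2)·7.500²·sin(360°/12) = 168.75 mm²). Overall, the cross-section is a single solid region. Net area = 168.75 mm².

168.75 mm²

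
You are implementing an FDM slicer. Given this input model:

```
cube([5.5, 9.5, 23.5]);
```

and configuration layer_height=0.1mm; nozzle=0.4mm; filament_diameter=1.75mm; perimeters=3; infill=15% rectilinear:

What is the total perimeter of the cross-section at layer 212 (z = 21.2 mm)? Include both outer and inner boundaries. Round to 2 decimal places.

At z = 21.2 mm: the cube (footprint 5.5×9.5) is included at this height (perimeter 30.00 mm). Overall, the cross-section is a single solid region. Total boundary length (outer) = 30.00 mm.

30.00 mm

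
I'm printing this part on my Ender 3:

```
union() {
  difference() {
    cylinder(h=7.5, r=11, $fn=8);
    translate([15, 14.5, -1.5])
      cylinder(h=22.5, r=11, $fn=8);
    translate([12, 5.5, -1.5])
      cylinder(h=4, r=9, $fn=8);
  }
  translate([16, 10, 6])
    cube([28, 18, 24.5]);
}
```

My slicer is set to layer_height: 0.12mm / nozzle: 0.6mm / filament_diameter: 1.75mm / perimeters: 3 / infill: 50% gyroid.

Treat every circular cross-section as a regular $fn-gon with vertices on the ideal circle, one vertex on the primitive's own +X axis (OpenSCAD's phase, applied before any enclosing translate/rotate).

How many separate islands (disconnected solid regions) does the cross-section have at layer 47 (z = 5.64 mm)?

At z = 5.64 mm: the r=11 cylinder contributes a regular 8-gon of circumradius 11; the r=11 cylinder at (15, 14.5) gives a regular 8-gon of circumradius 11 (constant along its height); the cylinder at (12, 5.5) does not reach this height (z outside [-1.5, 2.5]); Subtracting the remaining from the first: starting from the r=11 cylinder, the r=11 cylinder at (15, 14.5) partially overlaps it — only the 1.54 mm² overlap (of its 342.24 mm²) is removed, clipping the outline — 1 connected region; the cube at (16, 10) is absent (z outside [6, 30.5]); Combining (union): only the result so far is present, so the union is just that shape — 1 connected region. Overall, the cross-section is a single solid region. Island count = 1.

1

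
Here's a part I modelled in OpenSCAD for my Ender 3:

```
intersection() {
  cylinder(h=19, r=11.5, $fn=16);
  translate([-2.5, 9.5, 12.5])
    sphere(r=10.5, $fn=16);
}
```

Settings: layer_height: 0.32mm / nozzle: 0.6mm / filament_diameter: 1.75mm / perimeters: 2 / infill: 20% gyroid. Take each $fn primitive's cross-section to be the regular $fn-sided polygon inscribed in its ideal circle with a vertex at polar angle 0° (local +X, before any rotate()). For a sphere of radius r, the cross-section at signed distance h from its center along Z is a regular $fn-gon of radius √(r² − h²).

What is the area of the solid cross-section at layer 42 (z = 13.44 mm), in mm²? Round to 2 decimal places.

At z = 13.44 mm: the cylinder: section is a regular 16-gon, circumradius r=11.5 (area = (16/2)·11.500²·sin(360°/16) = 404.88 mm²); the sphere at (-2.5, 9.5): section is a regular 16-gon, circumradius = √(r²−h²) = √(10.5²−0.94²) = 10.458 (area = (16/2)·10.458²·sin(360°/16) = 334.82 mm²); After intersecting: the r=10.5 sphere at (-2.5, 9.5) partially overlaps the r=11.5 cylinder; clipping to the common part keeps 163.16 mm² — area = 163.16 mm². Overall, the cross-section is a single solid region. Net area = 163.16 mm².

163.16 mm²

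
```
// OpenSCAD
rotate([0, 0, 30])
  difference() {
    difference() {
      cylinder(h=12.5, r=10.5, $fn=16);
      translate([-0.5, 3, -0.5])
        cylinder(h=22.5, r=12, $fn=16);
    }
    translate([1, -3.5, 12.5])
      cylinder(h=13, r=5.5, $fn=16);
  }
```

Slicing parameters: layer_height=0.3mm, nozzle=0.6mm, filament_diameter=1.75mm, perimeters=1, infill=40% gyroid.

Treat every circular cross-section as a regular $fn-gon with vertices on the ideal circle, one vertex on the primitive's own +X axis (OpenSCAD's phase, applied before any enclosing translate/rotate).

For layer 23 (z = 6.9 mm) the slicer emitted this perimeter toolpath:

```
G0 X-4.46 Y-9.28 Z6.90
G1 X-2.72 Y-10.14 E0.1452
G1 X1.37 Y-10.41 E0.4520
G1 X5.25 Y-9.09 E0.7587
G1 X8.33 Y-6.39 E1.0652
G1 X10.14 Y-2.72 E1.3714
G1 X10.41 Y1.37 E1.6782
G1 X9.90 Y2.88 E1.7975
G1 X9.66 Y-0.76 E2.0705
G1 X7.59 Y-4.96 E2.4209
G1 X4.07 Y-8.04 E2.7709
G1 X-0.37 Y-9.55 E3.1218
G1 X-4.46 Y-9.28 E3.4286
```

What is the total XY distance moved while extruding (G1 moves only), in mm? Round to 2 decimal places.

Sum the Euclidean lengths of each G1 segment: total = 45.82 mm.

45.82 mm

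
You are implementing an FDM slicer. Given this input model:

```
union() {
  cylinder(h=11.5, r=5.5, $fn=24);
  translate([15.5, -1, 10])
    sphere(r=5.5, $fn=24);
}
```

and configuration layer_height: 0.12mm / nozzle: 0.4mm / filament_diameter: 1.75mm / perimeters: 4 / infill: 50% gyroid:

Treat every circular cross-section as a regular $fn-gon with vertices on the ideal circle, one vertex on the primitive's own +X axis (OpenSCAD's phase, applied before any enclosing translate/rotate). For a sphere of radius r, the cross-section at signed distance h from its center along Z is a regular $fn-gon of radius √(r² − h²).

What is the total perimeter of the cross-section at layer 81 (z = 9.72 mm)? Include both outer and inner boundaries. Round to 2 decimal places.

68.87 mm

At z = 9.72 mm: the r=5.5 cylinder contributes a regular 24-gon of circumradius 5.5 (perimeter = 2·24·5.500·sin(180°/24) = 34.46 mm); the r=5.5 sphere at (15.5, -1) contributes a regular 24-gon of circumradius √(5.5²−0.28²) = 5.493 (perimeter = 2·24·5.493·sin(180°/24) = 34.41 mm); Taking the union: the 2 present regions are separate (no shared area or edge), so areas and boundary lengths simply add and each stays a separate island — boundary = 68.87 mm. Overall, the cross-section has 2 separate islands. Total boundary length (outer) = 68.87 mm.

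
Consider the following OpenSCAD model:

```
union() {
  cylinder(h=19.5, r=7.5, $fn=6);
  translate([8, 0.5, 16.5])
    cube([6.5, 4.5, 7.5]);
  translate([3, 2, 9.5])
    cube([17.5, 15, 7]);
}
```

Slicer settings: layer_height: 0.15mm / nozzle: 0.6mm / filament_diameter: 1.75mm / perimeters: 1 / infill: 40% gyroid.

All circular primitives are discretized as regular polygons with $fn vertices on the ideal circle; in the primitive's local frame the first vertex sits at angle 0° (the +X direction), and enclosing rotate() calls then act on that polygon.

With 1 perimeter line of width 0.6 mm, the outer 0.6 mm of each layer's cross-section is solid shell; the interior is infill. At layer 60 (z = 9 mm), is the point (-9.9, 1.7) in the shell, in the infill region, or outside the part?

At z = 9 mm: the cylinder: section is a regular 6-gon, circumradius r=7.5; the cube at (8, 0.5) is not intersected at this z (z outside [16.5, 24]); the cube at (3, 2) is not intersected at this z (z outside [9.5, 16.5]); Taking the union: only the r=7.5 cylinder is present, so the union is just that shape — 1 connected region. Overall, the cross-section is a single solid region. The nearest boundary edge runs (-3.75, 6.50)→(-7.50, 0.00); distance from the point to it = 2.93 mm. The point is not inside any of the regions above, so it lies outside the cross-section (2.93 mm from the nearest boundary).

outside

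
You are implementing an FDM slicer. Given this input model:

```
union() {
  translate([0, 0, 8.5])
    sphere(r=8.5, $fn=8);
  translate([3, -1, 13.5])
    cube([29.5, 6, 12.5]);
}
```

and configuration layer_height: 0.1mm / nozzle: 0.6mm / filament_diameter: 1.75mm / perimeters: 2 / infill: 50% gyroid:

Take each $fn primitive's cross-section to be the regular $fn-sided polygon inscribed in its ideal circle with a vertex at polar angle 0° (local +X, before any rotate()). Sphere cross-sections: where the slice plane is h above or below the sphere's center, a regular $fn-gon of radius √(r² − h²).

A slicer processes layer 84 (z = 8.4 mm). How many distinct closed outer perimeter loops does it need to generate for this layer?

1

At z = 8.4 mm: the r=8.5 sphere slices to a regular 8-gon of circumradius 8.499 (√(r²−h²) with h=0.1 from center); the cube at (3, -1) is absent (z outside [13.5, 26]); Merging all regions: only the r=8.5 sphere is present, so the union is just that shape — 1 connected region. The result has 1 disconnected region.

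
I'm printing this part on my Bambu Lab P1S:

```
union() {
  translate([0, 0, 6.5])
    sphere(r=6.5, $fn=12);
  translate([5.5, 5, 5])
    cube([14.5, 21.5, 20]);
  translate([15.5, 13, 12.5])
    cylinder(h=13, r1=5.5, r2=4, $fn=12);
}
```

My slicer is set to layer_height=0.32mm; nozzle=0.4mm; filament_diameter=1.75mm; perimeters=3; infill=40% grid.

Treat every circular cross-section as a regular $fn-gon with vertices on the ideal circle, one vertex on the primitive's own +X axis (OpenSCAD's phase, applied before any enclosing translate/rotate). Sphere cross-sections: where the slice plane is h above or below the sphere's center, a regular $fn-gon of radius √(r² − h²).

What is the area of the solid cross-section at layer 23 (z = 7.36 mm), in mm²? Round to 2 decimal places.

436.28 mm²

At z = 7.36 mm: the r=6.5 sphere slices to a regular 12-gon of circumradius 6.443 (√(r²−h²) with h=0.86 from center) (area = (12/2)·6.443²·sin(360°/12) = 124.53 mm²); the 14.5×21.5 cube at (5.5, 5) contributes its full rectangle (area 311.75 mm²); the cone at (15.5, 13) does not reach this height (z outside [12.5, 25.5]); Combining (union): the 2 present regions are separate (no shared area or edge), so areas and boundary lengths simply add and each stays a separate island — area = 436.28 mm². Overall, the cross-section has 2 separate islands. Net area = 436.28 mm².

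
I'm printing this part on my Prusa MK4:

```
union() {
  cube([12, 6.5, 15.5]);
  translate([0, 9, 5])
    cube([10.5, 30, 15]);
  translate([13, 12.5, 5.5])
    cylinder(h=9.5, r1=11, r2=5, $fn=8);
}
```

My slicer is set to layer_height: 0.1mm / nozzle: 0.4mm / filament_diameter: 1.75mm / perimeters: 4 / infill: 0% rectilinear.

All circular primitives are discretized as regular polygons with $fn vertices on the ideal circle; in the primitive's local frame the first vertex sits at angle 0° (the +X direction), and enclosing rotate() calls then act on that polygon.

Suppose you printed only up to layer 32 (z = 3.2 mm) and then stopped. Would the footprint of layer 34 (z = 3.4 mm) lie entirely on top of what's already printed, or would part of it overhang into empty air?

entirely on top

Compare the two slices. At z = 3.2: the cube (footprint 12×6.5) is included at this height (area 78.00 mm²); the cube at (0, 9) is absent (z outside [5, 20]); the cone at (13, 12.5) is absent (z outside [5.5, 15]); Merging all regions: only the 12×6.5 cube is present, so the union is just that shape — area = 78.00 mm². At z = 3.4: the cube is present — its section is the full 12×6.5 rectangle (area 78.00 mm²); the cube at (0, 9) is not intersected at this z (z outside [5, 20]); the cone at (13, 12.5) does not reach this height (z outside [5.5, 15]); Taking the union: only the 12×6.5 cube is present, so the union is just that shape — area = 78.00 mm². Checking containment: the cross-section at z = 3.4 is a subset of the cross-section at z = 3.2.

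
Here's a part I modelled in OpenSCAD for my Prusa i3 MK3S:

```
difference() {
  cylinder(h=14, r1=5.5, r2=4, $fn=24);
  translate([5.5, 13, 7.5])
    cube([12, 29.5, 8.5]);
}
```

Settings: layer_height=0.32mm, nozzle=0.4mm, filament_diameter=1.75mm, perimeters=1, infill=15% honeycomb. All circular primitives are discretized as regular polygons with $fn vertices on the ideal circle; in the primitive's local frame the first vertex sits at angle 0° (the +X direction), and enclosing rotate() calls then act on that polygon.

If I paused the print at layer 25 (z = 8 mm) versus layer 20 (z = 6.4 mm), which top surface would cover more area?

layer 20 (z = 6.4 mm)

Layer 25 (z = 8): the cone (r1=5.5→r2=4) has section circumradius 4.643 here — a regular 24-gon (area = (24/2)·4.643²·sin(360°/24) = 66.95 mm²); the cube at (5.5, 13) (footprint 12×29.5) is included at this height (area 354.00 mm²); Taking the first minus the rest: starting from the cone (66.95 mm²), the 12×29.5 cube at (5.5, 13) misses the remaining region (no effect) — area = 66.95 mm². So its area = 66.95 mm². Layer 20 (z = 6.4): the cone (r1=5.5→r2=4) has section circumradius 4.814 here — a regular 24-gon (area = (24/2)·4.814²·sin(360°/24) = 71.98 mm²); the cube at (5.5, 13) does not reach this height (z outside [7.5, 16]); After the difference (first − rest): none of the subtracted shapes is present at this height, so the cone is unchanged — area = 71.98 mm². So its area = 71.98 mm². Layer 20 is larger (71.98 vs 66.95 mm²).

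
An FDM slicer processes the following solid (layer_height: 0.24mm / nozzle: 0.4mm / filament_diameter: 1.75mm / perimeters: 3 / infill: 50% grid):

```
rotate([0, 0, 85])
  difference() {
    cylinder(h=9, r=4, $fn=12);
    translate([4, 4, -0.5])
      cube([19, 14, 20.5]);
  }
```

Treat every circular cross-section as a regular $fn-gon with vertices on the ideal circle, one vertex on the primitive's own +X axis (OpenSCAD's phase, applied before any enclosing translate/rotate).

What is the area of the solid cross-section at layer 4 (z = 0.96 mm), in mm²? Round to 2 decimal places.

At z = 0.96 mm: the cylinder: section is a regular 12-gon, circumradius r=4 (area = (12/2)·4.000²·sin(360°/12) = 48.00 mm²); the cube at (4, 4) (footprint 19×14) is included at this height (area 266.00 mm²); After the difference (first − rest): starting from the r=4 cylinder (48.00 mm²), the 19×14 cube at (4, 4) misses the remaining region (no effect) — area = 48.00 mm²; (whole slice rotated 85° about Z — lengths, areas and connectivity unchanged). Overall, the cross-section is a single solid region. Net area = 48.00 mm².

48.00 mm²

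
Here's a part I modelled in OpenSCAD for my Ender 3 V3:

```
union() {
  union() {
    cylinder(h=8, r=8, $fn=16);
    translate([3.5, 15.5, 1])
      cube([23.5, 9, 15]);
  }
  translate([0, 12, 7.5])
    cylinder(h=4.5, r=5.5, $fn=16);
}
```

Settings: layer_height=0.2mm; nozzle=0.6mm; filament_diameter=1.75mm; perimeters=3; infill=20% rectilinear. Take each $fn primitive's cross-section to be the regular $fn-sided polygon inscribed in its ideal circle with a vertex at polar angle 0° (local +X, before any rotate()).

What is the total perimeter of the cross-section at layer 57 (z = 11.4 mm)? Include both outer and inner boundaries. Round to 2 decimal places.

At z = 11.4 mm: the cylinder does not reach this height (z outside [0, 8]); the cube at (3.5, 15.5) (footprint 23.5×9) is included at this height (perimeter 65.00 mm); Taking the union: only the 23.5×9 cube at (3.5, 15.5) is present, so the union is just that shape — boundary = 65.00 mm; the cylinder at (0, 12): section is a regular 16-gon, circumradius r=5.5 (perimeter = 2·16·5.500·sin(180°/16) = 34.34 mm); Merging all regions: the regions partially overlap (shared area 0.25 mm²), so the edge portions inside another operand are dropped and the merged outline is re-measured after clipping — boundary = 97.10 mm. Overall, the cross-section is a single solid region. Total boundary length (outer) = 97.10 mm.

97.10 mm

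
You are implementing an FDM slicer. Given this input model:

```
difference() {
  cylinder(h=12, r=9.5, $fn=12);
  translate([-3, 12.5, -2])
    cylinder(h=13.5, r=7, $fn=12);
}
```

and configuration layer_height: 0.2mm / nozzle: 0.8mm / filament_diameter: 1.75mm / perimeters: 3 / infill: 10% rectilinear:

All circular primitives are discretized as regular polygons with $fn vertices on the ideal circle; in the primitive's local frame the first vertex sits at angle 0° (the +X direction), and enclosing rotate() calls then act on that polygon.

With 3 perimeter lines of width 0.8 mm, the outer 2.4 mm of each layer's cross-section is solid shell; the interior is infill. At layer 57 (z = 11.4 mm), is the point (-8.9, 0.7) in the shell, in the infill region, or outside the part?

shell

At z = 11.4 mm: the r=9.5 cylinder contributes a regular 12-gon of circumradius 9.5; the r=7 cylinder at (-3, 12.5) contributes a regular 12-gon of circumradius 7; After the difference (first − rest): starting from the r=9.5 cylinder, the r=7 cylinder at (-3, 12.5) partially overlaps it — only the 21.28 mm² overlap (of its 147.00 mm²) is removed, clipping the outline — 1 connected region. Overall, the cross-section is a single solid region. The nearest boundary edge runs (-9.50, 0.00)→(-8.23, 4.75); distance from the point to it = 0.40 mm. The point is inside the cross-section, 0.40 mm from the nearest boundary — within the 2.4 mm shell band (3 × 0.8).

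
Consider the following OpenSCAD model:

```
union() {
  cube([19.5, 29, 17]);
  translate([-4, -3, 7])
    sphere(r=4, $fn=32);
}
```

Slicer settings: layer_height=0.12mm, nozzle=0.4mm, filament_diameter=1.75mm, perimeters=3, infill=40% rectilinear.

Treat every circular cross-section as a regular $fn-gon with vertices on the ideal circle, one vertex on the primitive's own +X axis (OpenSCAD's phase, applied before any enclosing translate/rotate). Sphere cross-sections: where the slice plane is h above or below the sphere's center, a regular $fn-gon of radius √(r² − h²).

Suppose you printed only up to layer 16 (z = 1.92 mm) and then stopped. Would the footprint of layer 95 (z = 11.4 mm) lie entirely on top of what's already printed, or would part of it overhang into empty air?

entirely on top

Compare the two slices. At z = 1.92: the 19.5×29 cube contributes its full rectangle (area 565.50 mm²); the sphere at (-4, -3) is absent (|z−center|=5.080 > r=4); Combining (union): only the 19.5×29 cube is present, so the union is just that shape — area = 565.50 mm². At z = 11.4: the cube (footprint 19.5×29) is included at this height (area 565.50 mm²); the sphere at (-4, -3) is not intersected at this z (|z−center|=4.400 > r=4); Combining (union): only the 19.5×29 cube is present, so the union is just that shape — area = 565.50 mm². Checking containment: the cross-section at z = 11.4 is a subset of the cross-section at z = 1.92.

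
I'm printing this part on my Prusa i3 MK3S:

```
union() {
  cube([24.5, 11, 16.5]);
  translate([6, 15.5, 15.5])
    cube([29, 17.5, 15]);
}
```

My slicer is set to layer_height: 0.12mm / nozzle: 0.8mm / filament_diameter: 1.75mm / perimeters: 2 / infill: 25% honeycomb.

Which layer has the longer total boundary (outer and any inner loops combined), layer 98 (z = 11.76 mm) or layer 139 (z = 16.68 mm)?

layer 139 (z = 16.68 mm)

Layer 98 (z = 11.76): the cube (footprint 24.5×11) is included at this height (perimeter 71.00 mm); the cube at (6, 15.5) is absent (z outside [15.5, 30.5]); Combining (union): only the 24.5×11 cube is present, so the union is just that shape — boundary = 71.00 mm. So its perimeter = 71.00 mm. Layer 139 (z = 16.68): the cube is not intersected at this z (z outside [0, 16.5]); the 29×17.5 cube at (6, 15.5) contributes its full rectangle (perimeter 93.00 mm); Taking the union: only the 29×17.5 cube at (6, 15.5) is present, so the union is just that shape — boundary = 93.00 mm. So its perimeter = 93.00 mm. Layer 139 is larger (93.00 vs 71.00 mm).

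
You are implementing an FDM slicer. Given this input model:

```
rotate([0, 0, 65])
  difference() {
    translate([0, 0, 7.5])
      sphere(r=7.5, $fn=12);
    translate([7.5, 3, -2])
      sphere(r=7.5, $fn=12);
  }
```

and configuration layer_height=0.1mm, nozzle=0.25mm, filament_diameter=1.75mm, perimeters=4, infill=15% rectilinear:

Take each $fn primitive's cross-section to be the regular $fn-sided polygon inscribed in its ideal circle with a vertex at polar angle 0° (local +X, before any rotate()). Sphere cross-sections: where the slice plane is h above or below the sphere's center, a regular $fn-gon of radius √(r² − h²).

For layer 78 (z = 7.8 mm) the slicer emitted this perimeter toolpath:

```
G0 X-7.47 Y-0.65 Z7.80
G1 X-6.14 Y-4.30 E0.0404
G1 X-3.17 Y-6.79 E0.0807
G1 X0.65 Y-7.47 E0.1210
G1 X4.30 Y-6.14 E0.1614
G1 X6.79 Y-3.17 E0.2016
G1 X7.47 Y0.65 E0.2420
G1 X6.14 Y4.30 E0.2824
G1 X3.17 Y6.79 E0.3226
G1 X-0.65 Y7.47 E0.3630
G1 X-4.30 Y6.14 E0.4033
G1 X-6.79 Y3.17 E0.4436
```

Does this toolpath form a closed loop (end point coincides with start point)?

Start point (G0): (-7.47, -0.65). End point (last G1): the path does not return to the start — open.

no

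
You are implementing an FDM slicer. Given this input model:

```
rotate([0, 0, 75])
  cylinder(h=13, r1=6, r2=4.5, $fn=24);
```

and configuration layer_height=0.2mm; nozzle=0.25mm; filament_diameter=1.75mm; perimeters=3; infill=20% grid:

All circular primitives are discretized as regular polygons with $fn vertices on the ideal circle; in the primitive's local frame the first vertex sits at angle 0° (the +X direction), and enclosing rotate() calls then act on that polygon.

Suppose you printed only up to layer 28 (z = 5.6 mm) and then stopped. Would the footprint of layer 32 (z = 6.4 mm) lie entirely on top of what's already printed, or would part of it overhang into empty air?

entirely on top

Compare the two slices. At z = 5.6: the cone contributes a regular 24-gon of circumradius 5.354 (interpolated between r1=6 and r2=4.5 at t=0.431) (area = (24/2)·5.354²·sin(360°/24) = 89.02 mm²); (whole slice rotated 75° about Z — lengths, areas and connectivity unchanged). At z = 6.4: the cone (r1=6→r2=4.5) has section circumradius 5.262 here — a regular 24-gon (area = (24/2)·5.262²·sin(360°/24) = 85.98 mm²); (whole slice rotated 75° about Z — lengths, areas and connectivity unchanged). Checking containment: the cross-section at z = 6.4 is a subset of the cross-section at z = 5.6.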